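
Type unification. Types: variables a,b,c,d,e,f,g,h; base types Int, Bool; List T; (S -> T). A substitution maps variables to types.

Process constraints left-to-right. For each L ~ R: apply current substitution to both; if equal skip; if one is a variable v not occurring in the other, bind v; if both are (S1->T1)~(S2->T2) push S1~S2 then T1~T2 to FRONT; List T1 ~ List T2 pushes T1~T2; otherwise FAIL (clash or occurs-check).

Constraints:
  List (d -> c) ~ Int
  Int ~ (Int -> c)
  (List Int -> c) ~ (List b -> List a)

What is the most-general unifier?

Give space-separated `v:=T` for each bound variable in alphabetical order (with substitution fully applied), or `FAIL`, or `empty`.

Answer: FAIL

Derivation:
step 1: unify List (d -> c) ~ Int  [subst: {-} | 2 pending]
  clash: List (d -> c) vs Int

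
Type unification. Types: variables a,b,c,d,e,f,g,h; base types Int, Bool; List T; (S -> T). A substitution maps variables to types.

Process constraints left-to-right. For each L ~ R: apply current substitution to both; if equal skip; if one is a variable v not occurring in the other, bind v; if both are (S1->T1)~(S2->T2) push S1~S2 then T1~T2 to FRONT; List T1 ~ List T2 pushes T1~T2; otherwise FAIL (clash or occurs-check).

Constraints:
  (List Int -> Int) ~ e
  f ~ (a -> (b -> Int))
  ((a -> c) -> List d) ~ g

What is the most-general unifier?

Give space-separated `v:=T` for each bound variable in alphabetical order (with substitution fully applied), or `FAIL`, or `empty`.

Answer: e:=(List Int -> Int) f:=(a -> (b -> Int)) g:=((a -> c) -> List d)

Derivation:
step 1: unify (List Int -> Int) ~ e  [subst: {-} | 2 pending]
  bind e := (List Int -> Int)
step 2: unify f ~ (a -> (b -> Int))  [subst: {e:=(List Int -> Int)} | 1 pending]
  bind f := (a -> (b -> Int))
step 3: unify ((a -> c) -> List d) ~ g  [subst: {e:=(List Int -> Int), f:=(a -> (b -> Int))} | 0 pending]
  bind g := ((a -> c) -> List d)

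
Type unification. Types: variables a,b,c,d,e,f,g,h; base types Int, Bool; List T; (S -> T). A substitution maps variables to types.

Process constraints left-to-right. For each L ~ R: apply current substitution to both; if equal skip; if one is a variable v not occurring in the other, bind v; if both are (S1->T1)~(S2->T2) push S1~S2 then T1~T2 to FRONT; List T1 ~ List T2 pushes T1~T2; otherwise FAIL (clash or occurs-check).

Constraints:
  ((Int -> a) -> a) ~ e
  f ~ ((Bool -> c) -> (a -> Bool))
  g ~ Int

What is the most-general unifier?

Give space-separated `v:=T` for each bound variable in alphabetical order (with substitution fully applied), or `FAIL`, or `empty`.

Answer: e:=((Int -> a) -> a) f:=((Bool -> c) -> (a -> Bool)) g:=Int

Derivation:
step 1: unify ((Int -> a) -> a) ~ e  [subst: {-} | 2 pending]
  bind e := ((Int -> a) -> a)
step 2: unify f ~ ((Bool -> c) -> (a -> Bool))  [subst: {e:=((Int -> a) -> a)} | 1 pending]
  bind f := ((Bool -> c) -> (a -> Bool))
step 3: unify g ~ Int  [subst: {e:=((Int -> a) -> a), f:=((Bool -> c) -> (a -> Bool))} | 0 pending]
  bind g := Int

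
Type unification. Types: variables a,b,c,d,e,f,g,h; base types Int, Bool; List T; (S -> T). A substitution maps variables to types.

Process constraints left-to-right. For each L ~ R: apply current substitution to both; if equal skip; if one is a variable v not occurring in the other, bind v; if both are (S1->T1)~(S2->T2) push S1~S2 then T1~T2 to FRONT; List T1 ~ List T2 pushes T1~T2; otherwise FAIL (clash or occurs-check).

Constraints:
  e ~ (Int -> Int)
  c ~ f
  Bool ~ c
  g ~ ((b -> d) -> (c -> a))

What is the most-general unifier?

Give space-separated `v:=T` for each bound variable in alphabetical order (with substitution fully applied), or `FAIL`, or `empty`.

step 1: unify e ~ (Int -> Int)  [subst: {-} | 3 pending]
  bind e := (Int -> Int)
step 2: unify c ~ f  [subst: {e:=(Int -> Int)} | 2 pending]
  bind c := f
step 3: unify Bool ~ f  [subst: {e:=(Int -> Int), c:=f} | 1 pending]
  bind f := Bool
step 4: unify g ~ ((b -> d) -> (Bool -> a))  [subst: {e:=(Int -> Int), c:=f, f:=Bool} | 0 pending]
  bind g := ((b -> d) -> (Bool -> a))

Answer: c:=Bool e:=(Int -> Int) f:=Bool g:=((b -> d) -> (Bool -> a))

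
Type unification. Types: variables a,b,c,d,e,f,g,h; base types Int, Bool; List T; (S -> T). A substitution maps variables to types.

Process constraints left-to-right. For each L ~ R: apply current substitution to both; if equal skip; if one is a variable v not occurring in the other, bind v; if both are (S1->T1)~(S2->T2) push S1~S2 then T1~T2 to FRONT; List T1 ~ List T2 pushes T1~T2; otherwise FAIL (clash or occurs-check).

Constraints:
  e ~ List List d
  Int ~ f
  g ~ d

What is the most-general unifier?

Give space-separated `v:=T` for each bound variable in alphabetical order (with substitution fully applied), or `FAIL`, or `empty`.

step 1: unify e ~ List List d  [subst: {-} | 2 pending]
  bind e := List List d
step 2: unify Int ~ f  [subst: {e:=List List d} | 1 pending]
  bind f := Int
step 3: unify g ~ d  [subst: {e:=List List d, f:=Int} | 0 pending]
  bind g := d

Answer: e:=List List d f:=Int g:=d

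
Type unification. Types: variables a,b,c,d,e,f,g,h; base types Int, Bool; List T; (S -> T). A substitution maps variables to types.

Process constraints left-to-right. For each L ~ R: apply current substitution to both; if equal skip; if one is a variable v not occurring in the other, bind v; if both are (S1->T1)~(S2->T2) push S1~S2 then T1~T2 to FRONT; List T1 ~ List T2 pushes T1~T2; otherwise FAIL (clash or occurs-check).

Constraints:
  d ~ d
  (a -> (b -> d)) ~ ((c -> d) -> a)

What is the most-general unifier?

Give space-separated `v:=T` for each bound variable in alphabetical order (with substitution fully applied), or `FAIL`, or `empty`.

Answer: a:=(c -> d) b:=c

Derivation:
step 1: unify d ~ d  [subst: {-} | 1 pending]
  -> identical, skip
step 2: unify (a -> (b -> d)) ~ ((c -> d) -> a)  [subst: {-} | 0 pending]
  -> decompose arrow: push a~(c -> d), (b -> d)~a
step 3: unify a ~ (c -> d)  [subst: {-} | 1 pending]
  bind a := (c -> d)
step 4: unify (b -> d) ~ (c -> d)  [subst: {a:=(c -> d)} | 0 pending]
  -> decompose arrow: push b~c, d~d
step 5: unify b ~ c  [subst: {a:=(c -> d)} | 1 pending]
  bind b := c
step 6: unify d ~ d  [subst: {a:=(c -> d), b:=c} | 0 pending]
  -> identical, skip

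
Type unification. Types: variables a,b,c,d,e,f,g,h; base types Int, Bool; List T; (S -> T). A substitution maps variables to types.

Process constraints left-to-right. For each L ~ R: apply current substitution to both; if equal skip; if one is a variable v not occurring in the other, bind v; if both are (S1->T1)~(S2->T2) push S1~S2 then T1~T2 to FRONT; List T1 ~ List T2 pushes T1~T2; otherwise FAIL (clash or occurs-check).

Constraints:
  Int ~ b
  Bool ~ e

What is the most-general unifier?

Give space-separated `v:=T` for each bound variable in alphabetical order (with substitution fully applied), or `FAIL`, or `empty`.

step 1: unify Int ~ b  [subst: {-} | 1 pending]
  bind b := Int
step 2: unify Bool ~ e  [subst: {b:=Int} | 0 pending]
  bind e := Bool

Answer: b:=Int e:=Bool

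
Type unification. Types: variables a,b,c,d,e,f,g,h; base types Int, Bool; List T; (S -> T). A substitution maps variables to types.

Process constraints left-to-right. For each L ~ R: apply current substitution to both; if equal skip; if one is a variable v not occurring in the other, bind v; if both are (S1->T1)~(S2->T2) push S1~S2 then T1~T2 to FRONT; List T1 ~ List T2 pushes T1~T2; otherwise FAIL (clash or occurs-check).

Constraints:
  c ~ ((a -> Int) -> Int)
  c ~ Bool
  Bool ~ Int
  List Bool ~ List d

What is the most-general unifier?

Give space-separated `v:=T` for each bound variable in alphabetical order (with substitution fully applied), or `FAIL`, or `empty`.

step 1: unify c ~ ((a -> Int) -> Int)  [subst: {-} | 3 pending]
  bind c := ((a -> Int) -> Int)
step 2: unify ((a -> Int) -> Int) ~ Bool  [subst: {c:=((a -> Int) -> Int)} | 2 pending]
  clash: ((a -> Int) -> Int) vs Bool

Answer: FAIL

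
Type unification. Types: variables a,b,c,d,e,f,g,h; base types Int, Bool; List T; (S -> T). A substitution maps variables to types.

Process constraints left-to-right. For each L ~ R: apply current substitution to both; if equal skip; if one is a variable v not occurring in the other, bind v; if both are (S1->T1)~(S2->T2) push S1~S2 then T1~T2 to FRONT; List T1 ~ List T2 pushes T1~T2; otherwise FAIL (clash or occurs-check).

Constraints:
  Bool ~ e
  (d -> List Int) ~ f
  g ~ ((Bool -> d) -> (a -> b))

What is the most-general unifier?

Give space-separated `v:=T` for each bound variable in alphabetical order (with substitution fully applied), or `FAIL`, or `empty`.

Answer: e:=Bool f:=(d -> List Int) g:=((Bool -> d) -> (a -> b))

Derivation:
step 1: unify Bool ~ e  [subst: {-} | 2 pending]
  bind e := Bool
step 2: unify (d -> List Int) ~ f  [subst: {e:=Bool} | 1 pending]
  bind f := (d -> List Int)
step 3: unify g ~ ((Bool -> d) -> (a -> b))  [subst: {e:=Bool, f:=(d -> List Int)} | 0 pending]
  bind g := ((Bool -> d) -> (a -> b))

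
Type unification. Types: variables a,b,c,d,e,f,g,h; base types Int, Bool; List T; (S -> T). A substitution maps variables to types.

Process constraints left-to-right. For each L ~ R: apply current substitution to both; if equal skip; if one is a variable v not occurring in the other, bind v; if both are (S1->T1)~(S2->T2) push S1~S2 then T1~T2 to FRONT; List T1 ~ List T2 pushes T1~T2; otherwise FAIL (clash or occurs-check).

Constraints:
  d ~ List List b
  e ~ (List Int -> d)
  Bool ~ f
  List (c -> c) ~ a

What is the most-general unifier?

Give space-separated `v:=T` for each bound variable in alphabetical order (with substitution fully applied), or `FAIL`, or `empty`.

step 1: unify d ~ List List b  [subst: {-} | 3 pending]
  bind d := List List b
step 2: unify e ~ (List Int -> List List b)  [subst: {d:=List List b} | 2 pending]
  bind e := (List Int -> List List b)
step 3: unify Bool ~ f  [subst: {d:=List List b, e:=(List Int -> List List b)} | 1 pending]
  bind f := Bool
step 4: unify List (c -> c) ~ a  [subst: {d:=List List b, e:=(List Int -> List List b), f:=Bool} | 0 pending]
  bind a := List (c -> c)

Answer: a:=List (c -> c) d:=List List b e:=(List Int -> List List b) f:=Bool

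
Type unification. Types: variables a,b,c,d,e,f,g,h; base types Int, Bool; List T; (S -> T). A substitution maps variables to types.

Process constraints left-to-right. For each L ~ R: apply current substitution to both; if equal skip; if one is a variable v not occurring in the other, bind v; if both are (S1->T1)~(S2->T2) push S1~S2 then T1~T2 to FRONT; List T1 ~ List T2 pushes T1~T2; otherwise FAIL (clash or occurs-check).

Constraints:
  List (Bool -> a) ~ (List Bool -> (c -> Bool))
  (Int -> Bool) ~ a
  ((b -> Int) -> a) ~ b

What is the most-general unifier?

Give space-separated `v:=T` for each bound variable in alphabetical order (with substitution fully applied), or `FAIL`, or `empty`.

step 1: unify List (Bool -> a) ~ (List Bool -> (c -> Bool))  [subst: {-} | 2 pending]
  clash: List (Bool -> a) vs (List Bool -> (c -> Bool))

Answer: FAIL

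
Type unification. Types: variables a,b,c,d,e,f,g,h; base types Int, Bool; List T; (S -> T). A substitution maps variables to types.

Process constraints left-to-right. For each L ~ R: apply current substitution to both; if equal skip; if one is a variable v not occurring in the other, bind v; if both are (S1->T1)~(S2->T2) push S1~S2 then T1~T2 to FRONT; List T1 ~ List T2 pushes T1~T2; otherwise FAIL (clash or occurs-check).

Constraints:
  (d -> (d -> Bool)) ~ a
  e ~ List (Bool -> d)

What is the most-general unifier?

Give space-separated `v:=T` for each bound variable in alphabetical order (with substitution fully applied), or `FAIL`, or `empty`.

step 1: unify (d -> (d -> Bool)) ~ a  [subst: {-} | 1 pending]
  bind a := (d -> (d -> Bool))
step 2: unify e ~ List (Bool -> d)  [subst: {a:=(d -> (d -> Bool))} | 0 pending]
  bind e := List (Bool -> d)

Answer: a:=(d -> (d -> Bool)) e:=List (Bool -> d)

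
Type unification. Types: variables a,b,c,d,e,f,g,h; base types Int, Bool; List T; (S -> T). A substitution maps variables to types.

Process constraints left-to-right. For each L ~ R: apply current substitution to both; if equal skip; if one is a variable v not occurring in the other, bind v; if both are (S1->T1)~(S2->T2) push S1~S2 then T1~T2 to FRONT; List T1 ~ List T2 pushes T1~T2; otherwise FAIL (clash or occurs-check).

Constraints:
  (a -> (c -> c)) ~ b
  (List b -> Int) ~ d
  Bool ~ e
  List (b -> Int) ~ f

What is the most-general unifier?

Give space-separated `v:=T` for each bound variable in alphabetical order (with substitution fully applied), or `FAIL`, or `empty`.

Answer: b:=(a -> (c -> c)) d:=(List (a -> (c -> c)) -> Int) e:=Bool f:=List ((a -> (c -> c)) -> Int)

Derivation:
step 1: unify (a -> (c -> c)) ~ b  [subst: {-} | 3 pending]
  bind b := (a -> (c -> c))
step 2: unify (List (a -> (c -> c)) -> Int) ~ d  [subst: {b:=(a -> (c -> c))} | 2 pending]
  bind d := (List (a -> (c -> c)) -> Int)
step 3: unify Bool ~ e  [subst: {b:=(a -> (c -> c)), d:=(List (a -> (c -> c)) -> Int)} | 1 pending]
  bind e := Bool
step 4: unify List ((a -> (c -> c)) -> Int) ~ f  [subst: {b:=(a -> (c -> c)), d:=(List (a -> (c -> c)) -> Int), e:=Bool} | 0 pending]
  bind f := List ((a -> (c -> c)) -> Int)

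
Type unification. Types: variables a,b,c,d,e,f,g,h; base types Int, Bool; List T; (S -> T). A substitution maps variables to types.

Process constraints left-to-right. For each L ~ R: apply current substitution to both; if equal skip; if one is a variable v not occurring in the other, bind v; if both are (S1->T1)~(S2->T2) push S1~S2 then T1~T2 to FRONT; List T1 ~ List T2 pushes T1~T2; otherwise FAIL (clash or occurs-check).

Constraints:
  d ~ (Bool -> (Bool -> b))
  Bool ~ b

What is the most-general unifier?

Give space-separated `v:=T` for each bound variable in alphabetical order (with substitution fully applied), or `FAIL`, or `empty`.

step 1: unify d ~ (Bool -> (Bool -> b))  [subst: {-} | 1 pending]
  bind d := (Bool -> (Bool -> b))
step 2: unify Bool ~ b  [subst: {d:=(Bool -> (Bool -> b))} | 0 pending]
  bind b := Bool

Answer: b:=Bool d:=(Bool -> (Bool -> Bool))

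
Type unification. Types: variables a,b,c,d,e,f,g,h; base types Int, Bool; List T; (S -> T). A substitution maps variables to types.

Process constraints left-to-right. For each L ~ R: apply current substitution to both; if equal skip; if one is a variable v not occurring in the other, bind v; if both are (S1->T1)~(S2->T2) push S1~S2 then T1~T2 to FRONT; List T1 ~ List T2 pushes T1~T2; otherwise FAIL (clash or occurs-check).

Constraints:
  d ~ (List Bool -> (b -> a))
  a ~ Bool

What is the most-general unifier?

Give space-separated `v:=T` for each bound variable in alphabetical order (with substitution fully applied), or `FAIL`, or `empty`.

Answer: a:=Bool d:=(List Bool -> (b -> Bool))

Derivation:
step 1: unify d ~ (List Bool -> (b -> a))  [subst: {-} | 1 pending]
  bind d := (List Bool -> (b -> a))
step 2: unify a ~ Bool  [subst: {d:=(List Bool -> (b -> a))} | 0 pending]
  bind a := Bool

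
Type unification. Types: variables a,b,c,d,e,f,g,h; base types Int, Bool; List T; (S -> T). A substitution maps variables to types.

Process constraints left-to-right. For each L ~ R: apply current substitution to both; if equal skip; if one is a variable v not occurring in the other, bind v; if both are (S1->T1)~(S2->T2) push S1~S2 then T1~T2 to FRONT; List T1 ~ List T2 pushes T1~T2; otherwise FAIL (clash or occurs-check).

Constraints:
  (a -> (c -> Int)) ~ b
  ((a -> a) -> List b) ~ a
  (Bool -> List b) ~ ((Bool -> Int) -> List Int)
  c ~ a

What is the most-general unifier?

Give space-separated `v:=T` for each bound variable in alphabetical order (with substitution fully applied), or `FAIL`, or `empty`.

step 1: unify (a -> (c -> Int)) ~ b  [subst: {-} | 3 pending]
  bind b := (a -> (c -> Int))
step 2: unify ((a -> a) -> List (a -> (c -> Int))) ~ a  [subst: {b:=(a -> (c -> Int))} | 2 pending]
  occurs-check fail

Answer: FAIL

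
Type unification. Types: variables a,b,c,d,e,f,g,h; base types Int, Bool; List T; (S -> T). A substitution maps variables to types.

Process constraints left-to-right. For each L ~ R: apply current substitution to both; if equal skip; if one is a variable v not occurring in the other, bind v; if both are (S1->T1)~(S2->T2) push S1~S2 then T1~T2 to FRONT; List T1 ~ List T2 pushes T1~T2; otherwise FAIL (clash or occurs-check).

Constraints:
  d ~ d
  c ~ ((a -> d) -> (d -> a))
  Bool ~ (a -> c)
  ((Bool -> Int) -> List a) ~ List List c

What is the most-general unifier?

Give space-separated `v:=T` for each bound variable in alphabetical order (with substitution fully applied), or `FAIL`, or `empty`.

Answer: FAIL

Derivation:
step 1: unify d ~ d  [subst: {-} | 3 pending]
  -> identical, skip
step 2: unify c ~ ((a -> d) -> (d -> a))  [subst: {-} | 2 pending]
  bind c := ((a -> d) -> (d -> a))
step 3: unify Bool ~ (a -> ((a -> d) -> (d -> a)))  [subst: {c:=((a -> d) -> (d -> a))} | 1 pending]
  clash: Bool vs (a -> ((a -> d) -> (d -> a)))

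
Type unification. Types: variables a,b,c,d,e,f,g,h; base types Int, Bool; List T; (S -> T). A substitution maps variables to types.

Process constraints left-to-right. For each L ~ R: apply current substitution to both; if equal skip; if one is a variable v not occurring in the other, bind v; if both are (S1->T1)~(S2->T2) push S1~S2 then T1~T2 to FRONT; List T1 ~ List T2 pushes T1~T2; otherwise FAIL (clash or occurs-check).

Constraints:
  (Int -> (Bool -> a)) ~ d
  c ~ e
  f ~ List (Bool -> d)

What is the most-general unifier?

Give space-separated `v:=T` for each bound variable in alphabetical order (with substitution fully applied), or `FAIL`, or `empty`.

Answer: c:=e d:=(Int -> (Bool -> a)) f:=List (Bool -> (Int -> (Bool -> a)))

Derivation:
step 1: unify (Int -> (Bool -> a)) ~ d  [subst: {-} | 2 pending]
  bind d := (Int -> (Bool -> a))
step 2: unify c ~ e  [subst: {d:=(Int -> (Bool -> a))} | 1 pending]
  bind c := e
step 3: unify f ~ List (Bool -> (Int -> (Bool -> a)))  [subst: {d:=(Int -> (Bool -> a)), c:=e} | 0 pending]
  bind f := List (Bool -> (Int -> (Bool -> a)))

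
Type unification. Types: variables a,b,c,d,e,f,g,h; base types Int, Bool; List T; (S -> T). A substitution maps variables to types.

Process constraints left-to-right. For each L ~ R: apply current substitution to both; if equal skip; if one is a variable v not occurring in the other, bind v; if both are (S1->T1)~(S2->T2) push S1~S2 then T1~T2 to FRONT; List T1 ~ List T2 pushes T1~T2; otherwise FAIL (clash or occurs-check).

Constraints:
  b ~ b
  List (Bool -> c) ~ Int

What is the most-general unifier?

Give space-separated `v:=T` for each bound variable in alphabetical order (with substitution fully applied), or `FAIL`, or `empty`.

step 1: unify b ~ b  [subst: {-} | 1 pending]
  -> identical, skip
step 2: unify List (Bool -> c) ~ Int  [subst: {-} | 0 pending]
  clash: List (Bool -> c) vs Int

Answer: FAIL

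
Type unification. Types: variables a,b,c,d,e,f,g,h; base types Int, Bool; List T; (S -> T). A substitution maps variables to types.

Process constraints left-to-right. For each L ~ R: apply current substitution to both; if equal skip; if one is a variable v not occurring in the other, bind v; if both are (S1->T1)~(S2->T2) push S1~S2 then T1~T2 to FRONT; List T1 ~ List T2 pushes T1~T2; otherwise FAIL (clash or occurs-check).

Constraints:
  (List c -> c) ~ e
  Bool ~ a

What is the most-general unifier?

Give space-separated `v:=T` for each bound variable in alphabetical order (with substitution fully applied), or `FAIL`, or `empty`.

step 1: unify (List c -> c) ~ e  [subst: {-} | 1 pending]
  bind e := (List c -> c)
step 2: unify Bool ~ a  [subst: {e:=(List c -> c)} | 0 pending]
  bind a := Bool

Answer: a:=Bool e:=(List c -> c)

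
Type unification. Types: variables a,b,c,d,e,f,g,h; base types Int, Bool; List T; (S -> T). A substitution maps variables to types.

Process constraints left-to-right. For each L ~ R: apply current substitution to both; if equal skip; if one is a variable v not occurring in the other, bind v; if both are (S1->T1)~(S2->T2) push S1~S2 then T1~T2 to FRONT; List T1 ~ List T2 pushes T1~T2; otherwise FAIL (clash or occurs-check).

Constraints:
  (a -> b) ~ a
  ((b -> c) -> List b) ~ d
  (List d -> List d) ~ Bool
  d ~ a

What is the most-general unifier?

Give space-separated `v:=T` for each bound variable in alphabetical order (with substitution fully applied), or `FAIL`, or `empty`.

Answer: FAIL

Derivation:
step 1: unify (a -> b) ~ a  [subst: {-} | 3 pending]
  occurs-check fail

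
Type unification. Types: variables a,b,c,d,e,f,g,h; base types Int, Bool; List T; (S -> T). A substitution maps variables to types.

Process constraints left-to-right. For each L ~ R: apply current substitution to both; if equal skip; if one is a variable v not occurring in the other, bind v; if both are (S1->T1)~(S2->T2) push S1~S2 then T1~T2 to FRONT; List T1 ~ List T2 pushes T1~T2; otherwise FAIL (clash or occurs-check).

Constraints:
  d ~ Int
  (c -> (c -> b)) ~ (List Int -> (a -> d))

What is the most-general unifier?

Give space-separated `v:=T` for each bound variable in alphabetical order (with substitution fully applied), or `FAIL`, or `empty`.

Answer: a:=List Int b:=Int c:=List Int d:=Int

Derivation:
step 1: unify d ~ Int  [subst: {-} | 1 pending]
  bind d := Int
step 2: unify (c -> (c -> b)) ~ (List Int -> (a -> Int))  [subst: {d:=Int} | 0 pending]
  -> decompose arrow: push c~List Int, (c -> b)~(a -> Int)
step 3: unify c ~ List Int  [subst: {d:=Int} | 1 pending]
  bind c := List Int
step 4: unify (List Int -> b) ~ (a -> Int)  [subst: {d:=Int, c:=List Int} | 0 pending]
  -> decompose arrow: push List Int~a, b~Int
step 5: unify List Int ~ a  [subst: {d:=Int, c:=List Int} | 1 pending]
  bind a := List Int
step 6: unify b ~ Int  [subst: {d:=Int, c:=List Int, a:=List Int} | 0 pending]
  bind b := Int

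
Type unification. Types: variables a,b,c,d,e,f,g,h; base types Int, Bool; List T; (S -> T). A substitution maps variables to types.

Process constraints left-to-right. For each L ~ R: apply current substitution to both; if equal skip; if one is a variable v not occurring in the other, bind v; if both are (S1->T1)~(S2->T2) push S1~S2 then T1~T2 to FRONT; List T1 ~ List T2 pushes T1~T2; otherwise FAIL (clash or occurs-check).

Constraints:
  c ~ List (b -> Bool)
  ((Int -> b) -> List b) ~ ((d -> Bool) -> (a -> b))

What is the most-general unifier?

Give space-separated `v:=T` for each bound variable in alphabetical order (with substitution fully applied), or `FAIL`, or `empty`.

step 1: unify c ~ List (b -> Bool)  [subst: {-} | 1 pending]
  bind c := List (b -> Bool)
step 2: unify ((Int -> b) -> List b) ~ ((d -> Bool) -> (a -> b))  [subst: {c:=List (b -> Bool)} | 0 pending]
  -> decompose arrow: push (Int -> b)~(d -> Bool), List b~(a -> b)
step 3: unify (Int -> b) ~ (d -> Bool)  [subst: {c:=List (b -> Bool)} | 1 pending]
  -> decompose arrow: push Int~d, b~Bool
step 4: unify Int ~ d  [subst: {c:=List (b -> Bool)} | 2 pending]
  bind d := Int
step 5: unify b ~ Bool  [subst: {c:=List (b -> Bool), d:=Int} | 1 pending]
  bind b := Bool
step 6: unify List Bool ~ (a -> Bool)  [subst: {c:=List (b -> Bool), d:=Int, b:=Bool} | 0 pending]
  clash: List Bool vs (a -> Bool)

Answer: FAIL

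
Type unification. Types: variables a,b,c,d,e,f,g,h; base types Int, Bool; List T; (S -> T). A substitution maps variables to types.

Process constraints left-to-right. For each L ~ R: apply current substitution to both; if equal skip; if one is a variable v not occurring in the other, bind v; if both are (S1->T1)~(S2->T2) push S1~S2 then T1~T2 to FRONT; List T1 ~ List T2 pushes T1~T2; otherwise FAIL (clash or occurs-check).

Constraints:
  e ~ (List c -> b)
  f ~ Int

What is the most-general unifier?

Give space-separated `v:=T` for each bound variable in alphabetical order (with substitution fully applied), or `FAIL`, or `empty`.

step 1: unify e ~ (List c -> b)  [subst: {-} | 1 pending]
  bind e := (List c -> b)
step 2: unify f ~ Int  [subst: {e:=(List c -> b)} | 0 pending]
  bind f := Int

Answer: e:=(List c -> b) f:=Int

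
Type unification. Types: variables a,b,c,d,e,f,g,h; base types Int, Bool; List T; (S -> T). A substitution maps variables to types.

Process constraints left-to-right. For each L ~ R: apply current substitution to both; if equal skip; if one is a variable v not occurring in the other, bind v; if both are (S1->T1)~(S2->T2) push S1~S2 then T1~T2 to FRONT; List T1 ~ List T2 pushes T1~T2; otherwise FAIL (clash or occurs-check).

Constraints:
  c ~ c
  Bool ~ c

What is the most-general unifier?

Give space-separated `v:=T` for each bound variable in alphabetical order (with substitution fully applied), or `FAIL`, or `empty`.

step 1: unify c ~ c  [subst: {-} | 1 pending]
  -> identical, skip
step 2: unify Bool ~ c  [subst: {-} | 0 pending]
  bind c := Bool

Answer: c:=Bool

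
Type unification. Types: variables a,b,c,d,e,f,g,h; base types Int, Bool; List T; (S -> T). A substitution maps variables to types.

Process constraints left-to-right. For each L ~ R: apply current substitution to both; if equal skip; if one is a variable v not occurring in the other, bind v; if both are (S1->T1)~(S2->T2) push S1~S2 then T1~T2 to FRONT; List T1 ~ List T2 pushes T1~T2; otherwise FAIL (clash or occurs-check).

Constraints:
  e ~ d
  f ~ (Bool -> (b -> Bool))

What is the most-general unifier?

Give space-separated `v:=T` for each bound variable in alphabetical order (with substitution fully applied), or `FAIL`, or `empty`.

Answer: e:=d f:=(Bool -> (b -> Bool))

Derivation:
step 1: unify e ~ d  [subst: {-} | 1 pending]
  bind e := d
step 2: unify f ~ (Bool -> (b -> Bool))  [subst: {e:=d} | 0 pending]
  bind f := (Bool -> (b -> Bool))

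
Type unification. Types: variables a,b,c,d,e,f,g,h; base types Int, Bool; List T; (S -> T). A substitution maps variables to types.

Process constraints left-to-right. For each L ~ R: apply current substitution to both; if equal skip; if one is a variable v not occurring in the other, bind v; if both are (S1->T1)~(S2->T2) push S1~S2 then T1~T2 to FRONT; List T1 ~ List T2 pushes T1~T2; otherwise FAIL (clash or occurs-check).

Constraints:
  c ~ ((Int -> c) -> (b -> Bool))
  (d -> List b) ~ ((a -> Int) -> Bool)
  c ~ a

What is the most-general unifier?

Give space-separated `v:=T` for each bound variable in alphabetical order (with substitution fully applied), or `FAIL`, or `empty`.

step 1: unify c ~ ((Int -> c) -> (b -> Bool))  [subst: {-} | 2 pending]
  occurs-check fail: c in ((Int -> c) -> (b -> Bool))

Answer: FAIL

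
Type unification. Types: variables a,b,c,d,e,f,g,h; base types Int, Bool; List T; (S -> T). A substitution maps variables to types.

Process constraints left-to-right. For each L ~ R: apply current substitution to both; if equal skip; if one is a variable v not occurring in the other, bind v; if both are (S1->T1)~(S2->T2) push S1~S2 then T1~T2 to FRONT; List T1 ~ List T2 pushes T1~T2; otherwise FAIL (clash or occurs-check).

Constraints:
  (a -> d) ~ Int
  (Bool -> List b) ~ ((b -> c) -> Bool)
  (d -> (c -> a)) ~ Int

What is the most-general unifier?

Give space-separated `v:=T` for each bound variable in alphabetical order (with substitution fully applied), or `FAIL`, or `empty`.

Answer: FAIL

Derivation:
step 1: unify (a -> d) ~ Int  [subst: {-} | 2 pending]
  clash: (a -> d) vs Int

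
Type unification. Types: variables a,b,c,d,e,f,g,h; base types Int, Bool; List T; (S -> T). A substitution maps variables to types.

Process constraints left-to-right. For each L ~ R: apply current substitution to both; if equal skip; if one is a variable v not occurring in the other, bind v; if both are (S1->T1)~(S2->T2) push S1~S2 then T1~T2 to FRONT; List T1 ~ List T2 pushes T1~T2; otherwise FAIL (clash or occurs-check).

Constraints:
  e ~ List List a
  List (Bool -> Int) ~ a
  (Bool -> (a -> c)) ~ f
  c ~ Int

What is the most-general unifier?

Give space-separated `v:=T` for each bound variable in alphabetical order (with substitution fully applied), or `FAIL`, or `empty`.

Answer: a:=List (Bool -> Int) c:=Int e:=List List List (Bool -> Int) f:=(Bool -> (List (Bool -> Int) -> Int))

Derivation:
step 1: unify e ~ List List a  [subst: {-} | 3 pending]
  bind e := List List a
step 2: unify List (Bool -> Int) ~ a  [subst: {e:=List List a} | 2 pending]
  bind a := List (Bool -> Int)
step 3: unify (Bool -> (List (Bool -> Int) -> c)) ~ f  [subst: {e:=List List a, a:=List (Bool -> Int)} | 1 pending]
  bind f := (Bool -> (List (Bool -> Int) -> c))
step 4: unify c ~ Int  [subst: {e:=List List a, a:=List (Bool -> Int), f:=(Bool -> (List (Bool -> Int) -> c))} | 0 pending]
  bind c := Int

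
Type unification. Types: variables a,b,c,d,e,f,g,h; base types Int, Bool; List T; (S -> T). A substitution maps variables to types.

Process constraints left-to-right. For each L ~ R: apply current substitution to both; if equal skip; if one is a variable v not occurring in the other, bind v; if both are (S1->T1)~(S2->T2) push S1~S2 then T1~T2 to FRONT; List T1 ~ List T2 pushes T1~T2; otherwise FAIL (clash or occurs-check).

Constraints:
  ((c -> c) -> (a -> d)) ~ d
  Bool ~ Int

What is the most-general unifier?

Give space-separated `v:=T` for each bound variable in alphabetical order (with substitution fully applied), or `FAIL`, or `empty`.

step 1: unify ((c -> c) -> (a -> d)) ~ d  [subst: {-} | 1 pending]
  occurs-check fail

Answer: FAIL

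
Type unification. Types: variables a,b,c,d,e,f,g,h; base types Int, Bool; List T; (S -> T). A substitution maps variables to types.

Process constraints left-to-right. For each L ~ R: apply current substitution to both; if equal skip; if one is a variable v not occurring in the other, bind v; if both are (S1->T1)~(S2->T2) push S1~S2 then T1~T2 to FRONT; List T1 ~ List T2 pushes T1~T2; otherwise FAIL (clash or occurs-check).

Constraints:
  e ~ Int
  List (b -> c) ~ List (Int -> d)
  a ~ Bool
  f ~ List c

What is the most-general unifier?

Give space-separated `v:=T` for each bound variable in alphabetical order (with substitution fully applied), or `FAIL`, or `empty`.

step 1: unify e ~ Int  [subst: {-} | 3 pending]
  bind e := Int
step 2: unify List (b -> c) ~ List (Int -> d)  [subst: {e:=Int} | 2 pending]
  -> decompose List: push (b -> c)~(Int -> d)
step 3: unify (b -> c) ~ (Int -> d)  [subst: {e:=Int} | 2 pending]
  -> decompose arrow: push b~Int, c~d
step 4: unify b ~ Int  [subst: {e:=Int} | 3 pending]
  bind b := Int
step 5: unify c ~ d  [subst: {e:=Int, b:=Int} | 2 pending]
  bind c := d
step 6: unify a ~ Bool  [subst: {e:=Int, b:=Int, c:=d} | 1 pending]
  bind a := Bool
step 7: unify f ~ List d  [subst: {e:=Int, b:=Int, c:=d, a:=Bool} | 0 pending]
  bind f := List d

Answer: a:=Bool b:=Int c:=d e:=Int f:=List d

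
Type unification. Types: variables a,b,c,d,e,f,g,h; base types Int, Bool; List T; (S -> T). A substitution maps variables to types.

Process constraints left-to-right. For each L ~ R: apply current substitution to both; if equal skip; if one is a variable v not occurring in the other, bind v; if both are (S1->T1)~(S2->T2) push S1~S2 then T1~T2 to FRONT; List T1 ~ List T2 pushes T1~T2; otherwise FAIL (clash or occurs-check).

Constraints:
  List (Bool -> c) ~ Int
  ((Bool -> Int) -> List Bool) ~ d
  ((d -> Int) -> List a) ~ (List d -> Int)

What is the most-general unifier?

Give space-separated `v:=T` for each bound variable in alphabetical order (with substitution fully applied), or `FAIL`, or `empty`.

step 1: unify List (Bool -> c) ~ Int  [subst: {-} | 2 pending]
  clash: List (Bool -> c) vs Int

Answer: FAIL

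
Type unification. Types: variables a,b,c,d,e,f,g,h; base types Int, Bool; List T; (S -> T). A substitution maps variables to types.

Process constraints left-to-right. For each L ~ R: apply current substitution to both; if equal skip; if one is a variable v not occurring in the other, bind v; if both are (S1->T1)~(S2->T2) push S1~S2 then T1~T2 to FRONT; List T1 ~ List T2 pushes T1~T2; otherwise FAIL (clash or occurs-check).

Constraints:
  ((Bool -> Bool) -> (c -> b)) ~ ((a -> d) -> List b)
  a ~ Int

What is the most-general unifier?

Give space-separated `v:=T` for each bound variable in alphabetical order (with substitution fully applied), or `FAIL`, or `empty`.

Answer: FAIL

Derivation:
step 1: unify ((Bool -> Bool) -> (c -> b)) ~ ((a -> d) -> List b)  [subst: {-} | 1 pending]
  -> decompose arrow: push (Bool -> Bool)~(a -> d), (c -> b)~List b
step 2: unify (Bool -> Bool) ~ (a -> d)  [subst: {-} | 2 pending]
  -> decompose arrow: push Bool~a, Bool~d
step 3: unify Bool ~ a  [subst: {-} | 3 pending]
  bind a := Bool
step 4: unify Bool ~ d  [subst: {a:=Bool} | 2 pending]
  bind d := Bool
step 5: unify (c -> b) ~ List b  [subst: {a:=Bool, d:=Bool} | 1 pending]
  clash: (c -> b) vs List b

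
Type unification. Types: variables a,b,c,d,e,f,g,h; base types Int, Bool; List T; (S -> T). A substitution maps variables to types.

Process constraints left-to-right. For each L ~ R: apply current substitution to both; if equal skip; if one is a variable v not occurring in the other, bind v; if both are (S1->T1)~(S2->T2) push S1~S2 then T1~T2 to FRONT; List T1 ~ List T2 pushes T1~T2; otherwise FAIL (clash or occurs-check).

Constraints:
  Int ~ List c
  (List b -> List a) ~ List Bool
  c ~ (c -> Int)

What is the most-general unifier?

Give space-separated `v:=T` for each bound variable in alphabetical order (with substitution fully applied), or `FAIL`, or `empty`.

step 1: unify Int ~ List c  [subst: {-} | 2 pending]
  clash: Int vs List c

Answer: FAIL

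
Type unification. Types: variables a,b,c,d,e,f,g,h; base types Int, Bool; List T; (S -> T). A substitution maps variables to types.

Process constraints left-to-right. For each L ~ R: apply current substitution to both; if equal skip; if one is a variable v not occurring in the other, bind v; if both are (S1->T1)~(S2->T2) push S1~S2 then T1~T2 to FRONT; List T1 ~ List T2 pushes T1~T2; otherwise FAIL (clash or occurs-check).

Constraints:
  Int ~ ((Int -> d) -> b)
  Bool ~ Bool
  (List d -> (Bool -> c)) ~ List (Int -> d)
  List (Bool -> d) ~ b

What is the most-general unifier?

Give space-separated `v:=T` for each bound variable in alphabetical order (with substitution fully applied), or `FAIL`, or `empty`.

step 1: unify Int ~ ((Int -> d) -> b)  [subst: {-} | 3 pending]
  clash: Int vs ((Int -> d) -> b)

Answer: FAIL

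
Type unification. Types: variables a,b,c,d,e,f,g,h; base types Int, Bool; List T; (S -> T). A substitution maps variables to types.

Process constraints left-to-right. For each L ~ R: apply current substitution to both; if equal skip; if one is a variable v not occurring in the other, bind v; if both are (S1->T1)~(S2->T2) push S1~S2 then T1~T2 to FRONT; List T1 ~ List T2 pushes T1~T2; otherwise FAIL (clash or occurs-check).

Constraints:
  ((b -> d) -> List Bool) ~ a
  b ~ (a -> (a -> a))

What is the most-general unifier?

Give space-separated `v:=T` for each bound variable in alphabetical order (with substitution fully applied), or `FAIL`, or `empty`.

step 1: unify ((b -> d) -> List Bool) ~ a  [subst: {-} | 1 pending]
  bind a := ((b -> d) -> List Bool)
step 2: unify b ~ (((b -> d) -> List Bool) -> (((b -> d) -> List Bool) -> ((b -> d) -> List Bool)))  [subst: {a:=((b -> d) -> List Bool)} | 0 pending]
  occurs-check fail: b in (((b -> d) -> List Bool) -> (((b -> d) -> List Bool) -> ((b -> d) -> List Bool)))

Answer: FAIL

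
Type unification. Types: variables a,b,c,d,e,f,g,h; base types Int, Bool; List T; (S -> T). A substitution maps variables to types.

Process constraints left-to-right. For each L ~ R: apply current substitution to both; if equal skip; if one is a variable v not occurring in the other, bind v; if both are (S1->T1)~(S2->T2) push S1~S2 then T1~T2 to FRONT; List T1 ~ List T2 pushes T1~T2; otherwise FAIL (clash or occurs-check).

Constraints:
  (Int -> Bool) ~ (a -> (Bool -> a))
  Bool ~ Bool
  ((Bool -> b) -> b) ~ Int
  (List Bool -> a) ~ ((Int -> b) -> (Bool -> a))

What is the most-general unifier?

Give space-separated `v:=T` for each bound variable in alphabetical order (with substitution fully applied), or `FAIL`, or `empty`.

step 1: unify (Int -> Bool) ~ (a -> (Bool -> a))  [subst: {-} | 3 pending]
  -> decompose arrow: push Int~a, Bool~(Bool -> a)
step 2: unify Int ~ a  [subst: {-} | 4 pending]
  bind a := Int
step 3: unify Bool ~ (Bool -> Int)  [subst: {a:=Int} | 3 pending]
  clash: Bool vs (Bool -> Int)

Answer: FAIL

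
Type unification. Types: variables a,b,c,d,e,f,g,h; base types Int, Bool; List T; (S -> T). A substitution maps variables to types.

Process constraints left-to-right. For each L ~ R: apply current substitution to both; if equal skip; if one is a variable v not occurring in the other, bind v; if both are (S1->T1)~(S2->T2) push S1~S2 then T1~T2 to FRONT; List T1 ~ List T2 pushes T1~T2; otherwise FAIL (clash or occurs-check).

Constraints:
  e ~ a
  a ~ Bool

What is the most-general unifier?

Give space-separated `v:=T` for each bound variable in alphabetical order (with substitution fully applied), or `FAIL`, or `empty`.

Answer: a:=Bool e:=Bool

Derivation:
step 1: unify e ~ a  [subst: {-} | 1 pending]
  bind e := a
step 2: unify a ~ Bool  [subst: {e:=a} | 0 pending]
  bind a := Bool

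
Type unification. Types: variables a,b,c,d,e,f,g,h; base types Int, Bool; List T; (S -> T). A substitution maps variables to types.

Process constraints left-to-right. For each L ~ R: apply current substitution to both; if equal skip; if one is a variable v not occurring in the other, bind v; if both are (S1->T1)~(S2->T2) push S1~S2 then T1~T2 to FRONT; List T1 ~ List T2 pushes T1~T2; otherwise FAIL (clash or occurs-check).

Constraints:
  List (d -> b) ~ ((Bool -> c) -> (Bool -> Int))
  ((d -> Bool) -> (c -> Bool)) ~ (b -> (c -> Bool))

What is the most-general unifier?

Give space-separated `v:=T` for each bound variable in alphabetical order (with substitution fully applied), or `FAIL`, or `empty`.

step 1: unify List (d -> b) ~ ((Bool -> c) -> (Bool -> Int))  [subst: {-} | 1 pending]
  clash: List (d -> b) vs ((Bool -> c) -> (Bool -> Int))

Answer: FAIL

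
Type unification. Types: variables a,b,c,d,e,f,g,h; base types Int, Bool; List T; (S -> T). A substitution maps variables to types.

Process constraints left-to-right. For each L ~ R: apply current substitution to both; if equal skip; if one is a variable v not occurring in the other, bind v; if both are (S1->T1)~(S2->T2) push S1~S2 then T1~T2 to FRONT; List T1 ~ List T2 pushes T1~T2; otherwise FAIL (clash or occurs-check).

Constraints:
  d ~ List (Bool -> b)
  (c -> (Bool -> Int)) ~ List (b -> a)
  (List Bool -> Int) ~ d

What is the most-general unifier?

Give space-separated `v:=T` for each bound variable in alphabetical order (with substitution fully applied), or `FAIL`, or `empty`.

Answer: FAIL

Derivation:
step 1: unify d ~ List (Bool -> b)  [subst: {-} | 2 pending]
  bind d := List (Bool -> b)
step 2: unify (c -> (Bool -> Int)) ~ List (b -> a)  [subst: {d:=List (Bool -> b)} | 1 pending]
  clash: (c -> (Bool -> Int)) vs List (b -> a)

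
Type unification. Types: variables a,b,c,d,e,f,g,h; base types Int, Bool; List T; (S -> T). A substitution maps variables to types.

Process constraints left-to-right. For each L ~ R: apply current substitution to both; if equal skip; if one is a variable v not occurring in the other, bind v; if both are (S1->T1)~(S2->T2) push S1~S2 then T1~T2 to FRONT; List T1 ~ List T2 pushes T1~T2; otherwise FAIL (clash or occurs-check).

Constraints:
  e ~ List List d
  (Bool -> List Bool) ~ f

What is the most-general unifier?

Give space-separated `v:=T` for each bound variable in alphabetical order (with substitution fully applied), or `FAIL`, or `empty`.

Answer: e:=List List d f:=(Bool -> List Bool)

Derivation:
step 1: unify e ~ List List d  [subst: {-} | 1 pending]
  bind e := List List d
step 2: unify (Bool -> List Bool) ~ f  [subst: {e:=List List d} | 0 pending]
  bind f := (Bool -> List Bool)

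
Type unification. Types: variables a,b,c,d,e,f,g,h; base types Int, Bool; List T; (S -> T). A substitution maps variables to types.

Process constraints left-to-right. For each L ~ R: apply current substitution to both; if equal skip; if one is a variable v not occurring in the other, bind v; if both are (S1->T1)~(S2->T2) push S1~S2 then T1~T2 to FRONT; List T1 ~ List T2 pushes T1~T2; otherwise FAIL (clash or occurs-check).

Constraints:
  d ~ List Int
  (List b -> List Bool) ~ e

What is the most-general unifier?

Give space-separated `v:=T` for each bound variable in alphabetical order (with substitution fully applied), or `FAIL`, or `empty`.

Answer: d:=List Int e:=(List b -> List Bool)

Derivation:
step 1: unify d ~ List Int  [subst: {-} | 1 pending]
  bind d := List Int
step 2: unify (List b -> List Bool) ~ e  [subst: {d:=List Int} | 0 pending]
  bind e := (List b -> List Bool)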